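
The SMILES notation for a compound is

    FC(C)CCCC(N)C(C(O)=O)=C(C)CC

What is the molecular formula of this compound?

Walk through each heavy atom and fill implicit hydrogens from standard valence (C 4, N 3, O 2, S 2, halogen 1):
  atom 1: F (halogen, monovalent) → 0 H
  atom 2: C, bond orders sum to 3 (valence 4) → 1 H
  atom 3: C, bond orders sum to 1 (valence 4) → 3 H
  atom 4: C, bond orders sum to 2 (valence 4) → 2 H
  atom 5: C, bond orders sum to 2 (valence 4) → 2 H
  atom 6: C, bond orders sum to 2 (valence 4) → 2 H
  atom 7: C, bond orders sum to 3 (valence 4) → 1 H
  atom 8: N, bond orders sum to 1 (valence 3) → 2 H
  atom 9: C, bond orders sum to 4 (valence 4) → 0 H
  atom 10: C, bond orders sum to 4 (valence 4) → 0 H
  atom 11: O, bond orders sum to 1 (valence 2) → 1 H
  atom 12: O, bond orders sum to 2 (valence 2) → 0 H
  atom 13: C, bond orders sum to 4 (valence 4) → 0 H
  atom 14: C, bond orders sum to 1 (valence 4) → 3 H
  atom 15: C, bond orders sum to 2 (valence 4) → 2 H
  atom 16: C, bond orders sum to 1 (valence 4) → 3 H
Totals → C:12, H:22, F:1, N:1, O:2.

C12H22FNO2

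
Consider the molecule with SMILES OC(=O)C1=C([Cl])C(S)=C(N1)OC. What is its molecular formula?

Walk through each heavy atom and fill implicit hydrogens from standard valence (C 4, N 3, O 2, S 2, halogen 1):
  atom 1: O, bond orders sum to 1 (valence 2) → 1 H
  atom 2: C, bond orders sum to 4 (valence 4) → 0 H
  atom 3: O, bond orders sum to 2 (valence 2) → 0 H
  atom 4: C, bond orders sum to 4 (valence 4) → 0 H
  atom 5: C, bond orders sum to 4 (valence 4) → 0 H
  atom 6: Cl with explicit H count 0
  atom 7: C, bond orders sum to 4 (valence 4) → 0 H
  atom 8: S, bond orders sum to 1 (valence 2) → 1 H
  atom 9: C, bond orders sum to 4 (valence 4) → 0 H
  atom 10: N, bond orders sum to 2 (valence 3) → 1 H
  atom 11: O, bond orders sum to 2 (valence 2) → 0 H
  atom 12: C, bond orders sum to 1 (valence 4) → 3 H
Totals → C:6, H:6, Cl:1, N:1, O:3, S:1.
In Hill order: C6H6ClNO3S.

C6H6ClNO3S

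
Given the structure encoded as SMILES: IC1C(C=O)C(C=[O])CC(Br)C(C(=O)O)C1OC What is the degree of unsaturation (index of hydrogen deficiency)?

4

Molecular formula: C11H14BrIO5.
DoU = (2C + 2 + N − H − X) / 2, where X is the halogen count and O/S are ignored.
    = (2·11 + 2 + 0 − 14 − 2) / 2 = 8 / 2 = 4.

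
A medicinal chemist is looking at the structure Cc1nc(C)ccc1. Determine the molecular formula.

C7H9N

Walk through each heavy atom and fill implicit hydrogens from standard valence (C 4, N 3, O 2, S 2, halogen 1); for lowercase aromatic atoms, an aromatic c carries 1 H when it has two neighbours and 0 H with three, and aromatic n carries 0 H:
  atom 1: C, bond orders sum to 1 (valence 4) → 3 H
  atom 2: aromatic c, 3 neighbours → 0 H
  atom 3: aromatic n, 2 neighbours → 0 H
  atom 4: aromatic c, 3 neighbours → 0 H
  atom 5: C, bond orders sum to 1 (valence 4) → 3 H
  atom 6: aromatic c, 2 neighbours → 1 H
  atom 7: aromatic c, 2 neighbours → 1 H
  atom 8: aromatic c, 2 neighbours → 1 H
Totals → C:7, H:9, N:1.
In Hill order: C7H9N.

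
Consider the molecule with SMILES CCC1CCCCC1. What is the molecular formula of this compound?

Walk through each heavy atom and fill implicit hydrogens from standard valence (C 4, N 3, O 2, S 2, halogen 1):
  atom 1: C, bond orders sum to 1 (valence 4) → 3 H
  atom 2: C, bond orders sum to 2 (valence 4) → 2 H
  atom 3: C, bond orders sum to 3 (valence 4) → 1 H
  atom 4: C, bond orders sum to 2 (valence 4) → 2 H
  atom 5: C, bond orders sum to 2 (valence 4) → 2 H
  atom 6: C, bond orders sum to 2 (valence 4) → 2 H
  atom 7: C, bond orders sum to 2 (valence 4) → 2 H
  atom 8: C, bond orders sum to 2 (valence 4) → 2 H
Totals → C:8, H:16.
In Hill order: C8H16.

C8H16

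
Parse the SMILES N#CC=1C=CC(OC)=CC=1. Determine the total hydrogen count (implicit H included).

Walk through each heavy atom and fill implicit hydrogens from standard valence (C 4, N 3, O 2, S 2, halogen 1):
  atom 1: N, bond orders sum to 3 (valence 3) → 0 H
  atom 2: C, bond orders sum to 4 (valence 4) → 0 H
  atom 3: C, bond orders sum to 4 (valence 4) → 0 H
  atom 4: C, bond orders sum to 3 (valence 4) → 1 H
  atom 5: C, bond orders sum to 3 (valence 4) → 1 H
  atom 6: C, bond orders sum to 4 (valence 4) → 0 H
  atom 7: O, bond orders sum to 2 (valence 2) → 0 H
  atom 8: C, bond orders sum to 1 (valence 4) → 3 H
  atom 9: C, bond orders sum to 3 (valence 4) → 1 H
  atom 10: C, bond orders sum to 3 (valence 4) → 1 H
Total hydrogens: 7.

7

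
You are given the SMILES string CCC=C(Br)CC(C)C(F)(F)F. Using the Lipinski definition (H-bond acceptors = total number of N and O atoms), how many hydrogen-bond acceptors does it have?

N atoms: 0; O atoms: 0.
Lipinski HBA = 0 + 0 = 0.

0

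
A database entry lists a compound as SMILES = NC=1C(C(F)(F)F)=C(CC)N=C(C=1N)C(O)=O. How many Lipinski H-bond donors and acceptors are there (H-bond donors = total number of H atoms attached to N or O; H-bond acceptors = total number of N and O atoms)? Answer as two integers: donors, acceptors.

5, 5

Donors: find every N or O and count the H atoms it carries.
  atom 1 (N): bond orders sum to 1 → 2 H
  atom 11 (N): bond orders sum to 3 → 0 H
  atom 14 (N): bond orders sum to 1 → 2 H
  atom 16 (O): bond orders sum to 1 → 1 H
  atom 17 (O): bond orders sum to 2 → 0 H
Lipinski HBD = 5.
Acceptors: N atoms = 3, O atoms = 2 → HBA = 5.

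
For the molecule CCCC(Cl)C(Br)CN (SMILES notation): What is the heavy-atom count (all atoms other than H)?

Every atom symbol written in the SMILES (organic subset) is one heavy atom; implicit H are not written.
Heavy atoms by element → Br:1, C:6, Cl:1, N:1.
Total: 9.

9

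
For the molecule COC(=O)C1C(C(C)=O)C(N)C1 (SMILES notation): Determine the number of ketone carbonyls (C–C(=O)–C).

The ketone motif appears at heavy-atom position 7 in the SMILES.
Other groups present: 1 ester, 1 primary amine.
Ketone count: 1.

1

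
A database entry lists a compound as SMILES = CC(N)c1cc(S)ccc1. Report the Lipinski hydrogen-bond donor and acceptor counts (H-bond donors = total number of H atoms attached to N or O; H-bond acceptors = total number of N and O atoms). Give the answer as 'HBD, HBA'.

2, 1

Donors: find every N or O and count the H atoms it carries.
  atom 3 (N): bond orders sum to 1 → 2 H
Lipinski HBD = 2.
Acceptors: N atoms = 1, O atoms = 0 → HBA = 1.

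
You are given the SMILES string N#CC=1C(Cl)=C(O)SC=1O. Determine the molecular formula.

C5H2ClNO2S

Walk through each heavy atom and fill implicit hydrogens from standard valence (C 4, N 3, O 2, S 2, halogen 1):
  atom 1: N, bond orders sum to 3 (valence 3) → 0 H
  atom 2: C, bond orders sum to 4 (valence 4) → 0 H
  atom 3: C, bond orders sum to 4 (valence 4) → 0 H
  atom 4: C, bond orders sum to 4 (valence 4) → 0 H
  atom 5: Cl (halogen, monovalent) → 0 H
  atom 6: C, bond orders sum to 4 (valence 4) → 0 H
  atom 7: O, bond orders sum to 1 (valence 2) → 1 H
  atom 8: S, bond orders sum to 2 (valence 2) → 0 H
  atom 9: C, bond orders sum to 4 (valence 4) → 0 H
  atom 10: O, bond orders sum to 1 (valence 2) → 1 H
Totals → C:5, H:2, Cl:1, N:1, O:2, S:1.
In Hill order: C5H2ClNO2S.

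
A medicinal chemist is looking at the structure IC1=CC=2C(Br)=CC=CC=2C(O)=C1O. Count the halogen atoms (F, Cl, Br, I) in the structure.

2

Halogen atoms appear at heavy-atom positions 1, 6 (1×Br, 1×I).
Other groups present: 2 hydroxyl.
Halogen count: 2.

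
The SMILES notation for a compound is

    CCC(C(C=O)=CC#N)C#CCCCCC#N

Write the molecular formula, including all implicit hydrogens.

C14H16N2O

Walk through each heavy atom and fill implicit hydrogens from standard valence (C 4, N 3, O 2, S 2, halogen 1):
  atom 1: C, bond orders sum to 1 (valence 4) → 3 H
  atom 2: C, bond orders sum to 2 (valence 4) → 2 H
  atom 3: C, bond orders sum to 3 (valence 4) → 1 H
  atom 4: C, bond orders sum to 4 (valence 4) → 0 H
  atom 5: C, bond orders sum to 3 (valence 4) → 1 H
  atom 6: O, bond orders sum to 2 (valence 2) → 0 H
  atom 7: C, bond orders sum to 3 (valence 4) → 1 H
  atom 8: C, bond orders sum to 4 (valence 4) → 0 H
  atom 9: N, bond orders sum to 3 (valence 3) → 0 H
  atom 10: C, bond orders sum to 4 (valence 4) → 0 H
  atom 11: C, bond orders sum to 4 (valence 4) → 0 H
  atom 12: C, bond orders sum to 2 (valence 4) → 2 H
  atom 13: C, bond orders sum to 2 (valence 4) → 2 H
  atom 14: C, bond orders sum to 2 (valence 4) → 2 H
  atom 15: C, bond orders sum to 2 (valence 4) → 2 H
  atom 16: C, bond orders sum to 4 (valence 4) → 0 H
  atom 17: N, bond orders sum to 3 (valence 3) → 0 H
Totals → C:14, H:16, N:2, O:1.
In Hill order: C14H16N2O.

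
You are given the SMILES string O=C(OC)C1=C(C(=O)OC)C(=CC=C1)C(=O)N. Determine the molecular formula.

Walk through each heavy atom and fill implicit hydrogens from standard valence (C 4, N 3, O 2, S 2, halogen 1):
  atom 1: O, bond orders sum to 2 (valence 2) → 0 H
  atom 2: C, bond orders sum to 4 (valence 4) → 0 H
  atom 3: O, bond orders sum to 2 (valence 2) → 0 H
  atom 4: C, bond orders sum to 1 (valence 4) → 3 H
  atom 5: C, bond orders sum to 4 (valence 4) → 0 H
  atom 6: C, bond orders sum to 4 (valence 4) → 0 H
  atom 7: C, bond orders sum to 4 (valence 4) → 0 H
  atom 8: O, bond orders sum to 2 (valence 2) → 0 H
  atom 9: O, bond orders sum to 2 (valence 2) → 0 H
  atom 10: C, bond orders sum to 1 (valence 4) → 3 H
  atom 11: C, bond orders sum to 4 (valence 4) → 0 H
  atom 12: C, bond orders sum to 3 (valence 4) → 1 H
  atom 13: C, bond orders sum to 3 (valence 4) → 1 H
  atom 14: C, bond orders sum to 3 (valence 4) → 1 H
  atom 15: C, bond orders sum to 4 (valence 4) → 0 H
  atom 16: O, bond orders sum to 2 (valence 2) → 0 H
  atom 17: N, bond orders sum to 1 (valence 3) → 2 H
Totals → C:11, H:11, N:1, O:5.

C11H11NO5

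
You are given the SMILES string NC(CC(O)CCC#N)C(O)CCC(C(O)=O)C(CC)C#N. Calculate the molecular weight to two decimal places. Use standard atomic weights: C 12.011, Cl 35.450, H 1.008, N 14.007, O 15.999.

First, the molecular formula is C15H25N3O4 (counting implicit H from valence).
  C: 15 × 12.011 = 180.165
  H: 25 × 1.008 = 25.200
  N: 3 × 14.007 = 42.021
  O: 4 × 15.999 = 63.996
Sum: 15×12.011 + 25×1.008 + 3×14.007 + 4×15.999 = 311.382 → 311.38 g/mol.

311.38 g/mol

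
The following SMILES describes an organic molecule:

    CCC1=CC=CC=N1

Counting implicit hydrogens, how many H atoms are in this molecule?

9

Walk through each heavy atom and fill implicit hydrogens from standard valence (C 4, N 3, O 2, S 2, halogen 1):
  atom 1: C, bond orders sum to 1 (valence 4) → 3 H
  atom 2: C, bond orders sum to 2 (valence 4) → 2 H
  atom 3: C, bond orders sum to 4 (valence 4) → 0 H
  atom 4: C, bond orders sum to 3 (valence 4) → 1 H
  atom 5: C, bond orders sum to 3 (valence 4) → 1 H
  atom 6: C, bond orders sum to 3 (valence 4) → 1 H
  atom 7: C, bond orders sum to 3 (valence 4) → 1 H
  atom 8: N, bond orders sum to 3 (valence 3) → 0 H
Total hydrogens: 9.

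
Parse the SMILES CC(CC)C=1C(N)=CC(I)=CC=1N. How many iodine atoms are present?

1

Scan the SMILES for I atoms (remember two-letter symbols like Cl and Br are single atoms).
Iodine count: 1.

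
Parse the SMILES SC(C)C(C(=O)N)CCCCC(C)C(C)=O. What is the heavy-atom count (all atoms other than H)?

16

Every atom symbol written in the SMILES (organic subset) is one heavy atom; implicit H are not written.
Heavy atoms by element → C:12, N:1, O:2, S:1.
Total: 16.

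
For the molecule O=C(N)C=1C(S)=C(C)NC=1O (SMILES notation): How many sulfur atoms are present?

Scan the SMILES for S atoms (remember two-letter symbols like Cl and Br are single atoms).
Sulfur count: 1.

1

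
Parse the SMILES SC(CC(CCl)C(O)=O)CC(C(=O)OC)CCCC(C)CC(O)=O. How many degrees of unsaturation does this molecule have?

3

Degree of unsaturation = (number of rings) + (number of π bonds).
Ring closures in the SMILES: 0.
π bonds: 3 double bonds (each 1 DoU) → 3 DoU from unsaturation.
Total DoU = 0 + 3 = 3.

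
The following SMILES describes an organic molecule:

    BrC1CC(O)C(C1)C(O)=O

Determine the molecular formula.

C6H9BrO3

Walk through each heavy atom and fill implicit hydrogens from standard valence (C 4, N 3, O 2, S 2, halogen 1):
  atom 1: Br (halogen, monovalent) → 0 H
  atom 2: C, bond orders sum to 3 (valence 4) → 1 H
  atom 3: C, bond orders sum to 2 (valence 4) → 2 H
  atom 4: C, bond orders sum to 3 (valence 4) → 1 H
  atom 5: O, bond orders sum to 1 (valence 2) → 1 H
  atom 6: C, bond orders sum to 3 (valence 4) → 1 H
  atom 7: C, bond orders sum to 2 (valence 4) → 2 H
  atom 8: C, bond orders sum to 4 (valence 4) → 0 H
  atom 9: O, bond orders sum to 1 (valence 2) → 1 H
  atom 10: O, bond orders sum to 2 (valence 2) → 0 H
Totals → C:6, H:9, Br:1, O:3.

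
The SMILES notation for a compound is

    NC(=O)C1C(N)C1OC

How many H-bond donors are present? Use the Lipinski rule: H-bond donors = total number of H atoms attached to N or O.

4

Donors: find every N or O and count the H atoms it carries.
  atom 1 (N): bond orders sum to 1 → 2 H
  atom 3 (O): bond orders sum to 2 → 0 H
  atom 6 (N): bond orders sum to 1 → 2 H
  atom 8 (O): bond orders sum to 2 → 0 H
Lipinski HBD = 4.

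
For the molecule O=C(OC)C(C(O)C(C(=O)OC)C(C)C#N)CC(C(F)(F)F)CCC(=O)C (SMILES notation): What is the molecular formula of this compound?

Walk through each heavy atom and fill implicit hydrogens from standard valence (C 4, N 3, O 2, S 2, halogen 1):
  atom 1: O, bond orders sum to 2 (valence 2) → 0 H
  atom 2: C, bond orders sum to 4 (valence 4) → 0 H
  atom 3: O, bond orders sum to 2 (valence 2) → 0 H
  atom 4: C, bond orders sum to 1 (valence 4) → 3 H
  atom 5: C, bond orders sum to 3 (valence 4) → 1 H
  atom 6: C, bond orders sum to 3 (valence 4) → 1 H
  atom 7: O, bond orders sum to 1 (valence 2) → 1 H
  atom 8: C, bond orders sum to 3 (valence 4) → 1 H
  atom 9: C, bond orders sum to 4 (valence 4) → 0 H
  atom 10: O, bond orders sum to 2 (valence 2) → 0 H
  atom 11: O, bond orders sum to 2 (valence 2) → 0 H
  atom 12: C, bond orders sum to 1 (valence 4) → 3 H
  atom 13: C, bond orders sum to 3 (valence 4) → 1 H
  atom 14: C, bond orders sum to 1 (valence 4) → 3 H
  atom 15: C, bond orders sum to 4 (valence 4) → 0 H
  atom 16: N, bond orders sum to 3 (valence 3) → 0 H
  atom 17: C, bond orders sum to 2 (valence 4) → 2 H
  atom 18: C, bond orders sum to 3 (valence 4) → 1 H
  atom 19: C, bond orders sum to 4 (valence 4) → 0 H
  atom 20: F (halogen, monovalent) → 0 H
  atom 21: F (halogen, monovalent) → 0 H
  atom 22: F (halogen, monovalent) → 0 H
  atom 23: C, bond orders sum to 2 (valence 4) → 2 H
  atom 24: C, bond orders sum to 2 (valence 4) → 2 H
  atom 25: C, bond orders sum to 4 (valence 4) → 0 H
  atom 26: O, bond orders sum to 2 (valence 2) → 0 H
  atom 27: C, bond orders sum to 1 (valence 4) → 3 H
Totals → C:17, H:24, F:3, N:1, O:6.
In Hill order: C17H24F3NO6.

C17H24F3NO6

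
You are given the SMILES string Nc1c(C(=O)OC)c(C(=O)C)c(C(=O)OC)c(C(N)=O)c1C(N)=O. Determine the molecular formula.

C14H15N3O7

Walk through each heavy atom and fill implicit hydrogens from standard valence (C 4, N 3, O 2, S 2, halogen 1); for lowercase aromatic atoms, an aromatic c carries 1 H when it has two neighbours and 0 H with three, and aromatic n carries 0 H:
  atom 1: N, bond orders sum to 1 (valence 3) → 2 H
  atom 2: aromatic c, 3 neighbours → 0 H
  atom 3: aromatic c, 3 neighbours → 0 H
  atom 4: C, bond orders sum to 4 (valence 4) → 0 H
  atom 5: O, bond orders sum to 2 (valence 2) → 0 H
  atom 6: O, bond orders sum to 2 (valence 2) → 0 H
  atom 7: C, bond orders sum to 1 (valence 4) → 3 H
  atom 8: aromatic c, 3 neighbours → 0 H
  atom 9: C, bond orders sum to 4 (valence 4) → 0 H
  atom 10: O, bond orders sum to 2 (valence 2) → 0 H
  atom 11: C, bond orders sum to 1 (valence 4) → 3 H
  atom 12: aromatic c, 3 neighbours → 0 H
  atom 13: C, bond orders sum to 4 (valence 4) → 0 H
  atom 14: O, bond orders sum to 2 (valence 2) → 0 H
  atom 15: O, bond orders sum to 2 (valence 2) → 0 H
  atom 16: C, bond orders sum to 1 (valence 4) → 3 H
  atom 17: aromatic c, 3 neighbours → 0 H
  atom 18: C, bond orders sum to 4 (valence 4) → 0 H
  atom 19: N, bond orders sum to 1 (valence 3) → 2 H
  atom 20: O, bond orders sum to 2 (valence 2) → 0 H
  atom 21: aromatic c, 3 neighbours → 0 H
  atom 22: C, bond orders sum to 4 (valence 4) → 0 H
  atom 23: N, bond orders sum to 1 (valence 3) → 2 H
  atom 24: O, bond orders sum to 2 (valence 2) → 0 H
Totals → C:14, H:15, N:3, O:7.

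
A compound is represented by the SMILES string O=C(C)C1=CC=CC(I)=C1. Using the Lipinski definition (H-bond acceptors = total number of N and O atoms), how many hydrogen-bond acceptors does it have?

N atoms: 0; O atoms: 1.
Lipinski HBA = 0 + 1 = 1.

1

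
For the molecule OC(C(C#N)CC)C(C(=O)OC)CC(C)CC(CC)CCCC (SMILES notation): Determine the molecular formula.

Walk through each heavy atom and fill implicit hydrogens from standard valence (C 4, N 3, O 2, S 2, halogen 1):
  atom 1: O, bond orders sum to 1 (valence 2) → 1 H
  atom 2: C, bond orders sum to 3 (valence 4) → 1 H
  atom 3: C, bond orders sum to 3 (valence 4) → 1 H
  atom 4: C, bond orders sum to 4 (valence 4) → 0 H
  atom 5: N, bond orders sum to 3 (valence 3) → 0 H
  atom 6: C, bond orders sum to 2 (valence 4) → 2 H
  atom 7: C, bond orders sum to 1 (valence 4) → 3 H
  atom 8: C, bond orders sum to 3 (valence 4) → 1 H
  atom 9: C, bond orders sum to 4 (valence 4) → 0 H
  atom 10: O, bond orders sum to 2 (valence 2) → 0 H
  atom 11: O, bond orders sum to 2 (valence 2) → 0 H
  atom 12: C, bond orders sum to 1 (valence 4) → 3 H
  atom 13: C, bond orders sum to 2 (valence 4) → 2 H
  atom 14: C, bond orders sum to 3 (valence 4) → 1 H
  atom 15: C, bond orders sum to 1 (valence 4) → 3 H
  atom 16: C, bond orders sum to 2 (valence 4) → 2 H
  atom 17: C, bond orders sum to 3 (valence 4) → 1 H
  atom 18: C, bond orders sum to 2 (valence 4) → 2 H
  atom 19: C, bond orders sum to 1 (valence 4) → 3 H
  atom 20: C, bond orders sum to 2 (valence 4) → 2 H
  atom 21: C, bond orders sum to 2 (valence 4) → 2 H
  atom 22: C, bond orders sum to 2 (valence 4) → 2 H
  atom 23: C, bond orders sum to 1 (valence 4) → 3 H
Totals → C:19, H:35, N:1, O:3.
In Hill order: C19H35NO3.

C19H35NO3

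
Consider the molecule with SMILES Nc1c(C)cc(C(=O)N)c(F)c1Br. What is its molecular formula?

C8H8BrFN2O

Walk through each heavy atom and fill implicit hydrogens from standard valence (C 4, N 3, O 2, S 2, halogen 1); for lowercase aromatic atoms, an aromatic c carries 1 H when it has two neighbours and 0 H with three, and aromatic n carries 0 H:
  atom 1: N, bond orders sum to 1 (valence 3) → 2 H
  atom 2: aromatic c, 3 neighbours → 0 H
  atom 3: aromatic c, 3 neighbours → 0 H
  atom 4: C, bond orders sum to 1 (valence 4) → 3 H
  atom 5: aromatic c, 2 neighbours → 1 H
  atom 6: aromatic c, 3 neighbours → 0 H
  atom 7: C, bond orders sum to 4 (valence 4) → 0 H
  atom 8: O, bond orders sum to 2 (valence 2) → 0 H
  atom 9: N, bond orders sum to 1 (valence 3) → 2 H
  atom 10: aromatic c, 3 neighbours → 0 H
  atom 11: F (halogen, monovalent) → 0 H
  atom 12: aromatic c, 3 neighbours → 0 H
  atom 13: Br (halogen, monovalent) → 0 H
Totals → C:8, H:8, Br:1, F:1, N:2, O:1.
In Hill order: C8H8BrFN2O.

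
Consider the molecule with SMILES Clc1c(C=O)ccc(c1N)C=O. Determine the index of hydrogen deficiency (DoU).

Molecular formula: C8H6ClNO2.
DoU = (2C + 2 + N − H − X) / 2, where X is the halogen count and O/S are ignored.
    = (2·8 + 2 + 1 − 6 − 1) / 2 = 12 / 2 = 6.

6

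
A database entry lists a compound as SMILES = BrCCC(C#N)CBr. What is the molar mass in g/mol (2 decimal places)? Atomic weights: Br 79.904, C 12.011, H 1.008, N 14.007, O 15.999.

240.93 g/mol

First, the molecular formula is C5H7Br2N (counting implicit H from valence).
  Br: 2 × 79.904 = 159.808
  C: 5 × 12.011 = 60.055
  H: 7 × 1.008 = 7.056
  N: 1 × 14.007 = 14.007
Sum: 2×79.904 + 5×12.011 + 7×1.008 + 1×14.007 = 240.926 → 240.93 g/mol.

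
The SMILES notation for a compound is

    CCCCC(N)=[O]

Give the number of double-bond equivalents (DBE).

1

Molecular formula: C5H11NO.
DoU = (2C + 2 + N − H − X) / 2, where X is the halogen count and O/S are ignored.
    = (2·5 + 2 + 1 − 11 − 0) / 2 = 2 / 2 = 1.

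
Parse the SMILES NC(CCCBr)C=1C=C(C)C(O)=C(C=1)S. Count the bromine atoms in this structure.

Scan the SMILES for Br atoms (remember two-letter symbols like Cl and Br are single atoms).
Bromine count: 1.

1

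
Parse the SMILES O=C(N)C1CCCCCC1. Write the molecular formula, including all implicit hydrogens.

Walk through each heavy atom and fill implicit hydrogens from standard valence (C 4, N 3, O 2, S 2, halogen 1):
  atom 1: O, bond orders sum to 2 (valence 2) → 0 H
  atom 2: C, bond orders sum to 4 (valence 4) → 0 H
  atom 3: N, bond orders sum to 1 (valence 3) → 2 H
  atom 4: C, bond orders sum to 3 (valence 4) → 1 H
  atom 5: C, bond orders sum to 2 (valence 4) → 2 H
  atom 6: C, bond orders sum to 2 (valence 4) → 2 H
  atom 7: C, bond orders sum to 2 (valence 4) → 2 H
  atom 8: C, bond orders sum to 2 (valence 4) → 2 H
  atom 9: C, bond orders sum to 2 (valence 4) → 2 H
  atom 10: C, bond orders sum to 2 (valence 4) → 2 H
Totals → C:8, H:15, N:1, O:1.

C8H15NO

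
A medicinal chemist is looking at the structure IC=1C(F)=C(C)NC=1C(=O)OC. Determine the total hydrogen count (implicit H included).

7

Walk through each heavy atom and fill implicit hydrogens from standard valence (C 4, N 3, O 2, S 2, halogen 1):
  atom 1: I (halogen, monovalent) → 0 H
  atom 2: C, bond orders sum to 4 (valence 4) → 0 H
  atom 3: C, bond orders sum to 4 (valence 4) → 0 H
  atom 4: F (halogen, monovalent) → 0 H
  atom 5: C, bond orders sum to 4 (valence 4) → 0 H
  atom 6: C, bond orders sum to 1 (valence 4) → 3 H
  atom 7: N, bond orders sum to 2 (valence 3) → 1 H
  atom 8: C, bond orders sum to 4 (valence 4) → 0 H
  atom 9: C, bond orders sum to 4 (valence 4) → 0 H
  atom 10: O, bond orders sum to 2 (valence 2) → 0 H
  atom 11: O, bond orders sum to 2 (valence 2) → 0 H
  atom 12: C, bond orders sum to 1 (valence 4) → 3 H
Total hydrogens: 7.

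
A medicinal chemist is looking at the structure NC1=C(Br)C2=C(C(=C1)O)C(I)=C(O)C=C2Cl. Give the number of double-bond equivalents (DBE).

7

Degree of unsaturation = (number of rings) + (number of π bonds).
Ring closures in the SMILES: 2.
π bonds: 5 double bonds (each 1 DoU) → 5 DoU from unsaturation.
Total DoU = 2 + 5 = 7.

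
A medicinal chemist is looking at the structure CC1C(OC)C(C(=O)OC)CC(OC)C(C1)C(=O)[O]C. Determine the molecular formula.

C14H24O6

Walk through each heavy atom and fill implicit hydrogens from standard valence (C 4, N 3, O 2, S 2, halogen 1):
  atom 1: C, bond orders sum to 1 (valence 4) → 3 H
  atom 2: C, bond orders sum to 3 (valence 4) → 1 H
  atom 3: C, bond orders sum to 3 (valence 4) → 1 H
  atom 4: O, bond orders sum to 2 (valence 2) → 0 H
  atom 5: C, bond orders sum to 1 (valence 4) → 3 H
  atom 6: C, bond orders sum to 3 (valence 4) → 1 H
  atom 7: C, bond orders sum to 4 (valence 4) → 0 H
  atom 8: O, bond orders sum to 2 (valence 2) → 0 H
  atom 9: O, bond orders sum to 2 (valence 2) → 0 H
  atom 10: C, bond orders sum to 1 (valence 4) → 3 H
  atom 11: C, bond orders sum to 2 (valence 4) → 2 H
  atom 12: C, bond orders sum to 3 (valence 4) → 1 H
  atom 13: O, bond orders sum to 2 (valence 2) → 0 H
  atom 14: C, bond orders sum to 1 (valence 4) → 3 H
  atom 15: C, bond orders sum to 3 (valence 4) → 1 H
  atom 16: C, bond orders sum to 2 (valence 4) → 2 H
  atom 17: C, bond orders sum to 4 (valence 4) → 0 H
  atom 18: O, bond orders sum to 2 (valence 2) → 0 H
  atom 19: O with explicit H count 0
  atom 20: C, bond orders sum to 1 (valence 4) → 3 H
Totals → C:14, H:24, O:6.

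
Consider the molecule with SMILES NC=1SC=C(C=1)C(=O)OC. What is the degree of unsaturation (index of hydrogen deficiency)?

4

Degree of unsaturation = (number of rings) + (number of π bonds).
Ring closures in the SMILES: 1.
π bonds: 3 double bonds (each 1 DoU) → 3 DoU from unsaturation.
Total DoU = 1 + 3 = 4.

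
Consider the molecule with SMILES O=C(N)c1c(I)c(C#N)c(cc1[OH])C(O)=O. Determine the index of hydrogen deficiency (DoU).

8

Molecular formula: C9H5IN2O4.
DoU = (2C + 2 + N − H − X) / 2, where X is the halogen count and O/S are ignored.
    = (2·9 + 2 + 2 − 5 − 1) / 2 = 16 / 2 = 8.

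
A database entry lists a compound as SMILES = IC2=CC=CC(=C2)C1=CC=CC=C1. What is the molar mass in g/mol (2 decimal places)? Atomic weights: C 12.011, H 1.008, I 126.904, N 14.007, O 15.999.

280.11 g/mol

First, the molecular formula is C12H9I (counting implicit H from valence).
  C: 12 × 12.011 = 144.132
  H: 9 × 1.008 = 9.072
  I: 1 × 126.904 = 126.904
Sum: 12×12.011 + 9×1.008 + 1×126.904 = 280.108 → 280.11 g/mol.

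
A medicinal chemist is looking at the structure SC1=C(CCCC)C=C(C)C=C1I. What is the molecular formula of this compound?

Walk through each heavy atom and fill implicit hydrogens from standard valence (C 4, N 3, O 2, S 2, halogen 1):
  atom 1: S, bond orders sum to 1 (valence 2) → 1 H
  atom 2: C, bond orders sum to 4 (valence 4) → 0 H
  atom 3: C, bond orders sum to 4 (valence 4) → 0 H
  atom 4: C, bond orders sum to 2 (valence 4) → 2 H
  atom 5: C, bond orders sum to 2 (valence 4) → 2 H
  atom 6: C, bond orders sum to 2 (valence 4) → 2 H
  atom 7: C, bond orders sum to 1 (valence 4) → 3 H
  atom 8: C, bond orders sum to 3 (valence 4) → 1 H
  atom 9: C, bond orders sum to 4 (valence 4) → 0 H
  atom 10: C, bond orders sum to 1 (valence 4) → 3 H
  atom 11: C, bond orders sum to 3 (valence 4) → 1 H
  atom 12: C, bond orders sum to 4 (valence 4) → 0 H
  atom 13: I (halogen, monovalent) → 0 H
Totals → C:11, H:15, I:1, S:1.

C11H15IS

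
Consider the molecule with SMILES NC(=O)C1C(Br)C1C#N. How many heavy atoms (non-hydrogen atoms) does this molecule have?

Every atom symbol written in the SMILES (organic subset) is one heavy atom; implicit H are not written.
Heavy atoms by element → Br:1, C:5, N:2, O:1.
Total: 9.

9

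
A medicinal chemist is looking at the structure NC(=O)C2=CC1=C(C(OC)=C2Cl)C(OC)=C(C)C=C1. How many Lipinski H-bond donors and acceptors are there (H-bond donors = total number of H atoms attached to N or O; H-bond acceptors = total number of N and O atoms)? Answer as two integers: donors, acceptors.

Donors: find every N or O and count the H atoms it carries.
  atom 1 (N): bond orders sum to 1 → 2 H
  atom 3 (O): bond orders sum to 2 → 0 H
  atom 9 (O): bond orders sum to 2 → 0 H
  atom 14 (O): bond orders sum to 2 → 0 H
Lipinski HBD = 2.
Acceptors: N atoms = 1, O atoms = 3 → HBA = 4.

2, 4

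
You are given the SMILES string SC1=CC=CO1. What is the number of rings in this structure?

In SMILES, each pair of matching ring-closure digits denotes one ring-closing bond; the number of such bonds equals the number of independent rings.
Ring-closure bonds here: 1.

1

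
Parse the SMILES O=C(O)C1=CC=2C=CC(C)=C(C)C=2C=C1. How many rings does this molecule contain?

2

In SMILES, each pair of matching ring-closure digits denotes one ring-closing bond; the number of such bonds equals the number of independent rings.
Ring-closure bonds here: 2.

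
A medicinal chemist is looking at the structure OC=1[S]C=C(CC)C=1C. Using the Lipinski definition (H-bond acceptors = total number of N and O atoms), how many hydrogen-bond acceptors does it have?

1

N atoms: 0; O atoms: 1.
Lipinski HBA = 0 + 1 = 1.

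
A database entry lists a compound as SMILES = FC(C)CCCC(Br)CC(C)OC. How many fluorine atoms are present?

1

Scan the SMILES for F atoms (remember two-letter symbols like Cl and Br are single atoms).
Fluorine count: 1.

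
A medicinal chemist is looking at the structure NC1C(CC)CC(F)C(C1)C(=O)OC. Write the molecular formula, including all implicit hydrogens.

C10H18FNO2

Walk through each heavy atom and fill implicit hydrogens from standard valence (C 4, N 3, O 2, S 2, halogen 1):
  atom 1: N, bond orders sum to 1 (valence 3) → 2 H
  atom 2: C, bond orders sum to 3 (valence 4) → 1 H
  atom 3: C, bond orders sum to 3 (valence 4) → 1 H
  atom 4: C, bond orders sum to 2 (valence 4) → 2 H
  atom 5: C, bond orders sum to 1 (valence 4) → 3 H
  atom 6: C, bond orders sum to 2 (valence 4) → 2 H
  atom 7: C, bond orders sum to 3 (valence 4) → 1 H
  atom 8: F (halogen, monovalent) → 0 H
  atom 9: C, bond orders sum to 3 (valence 4) → 1 H
  atom 10: C, bond orders sum to 2 (valence 4) → 2 H
  atom 11: C, bond orders sum to 4 (valence 4) → 0 H
  atom 12: O, bond orders sum to 2 (valence 2) → 0 H
  atom 13: O, bond orders sum to 2 (valence 2) → 0 H
  atom 14: C, bond orders sum to 1 (valence 4) → 3 H
Totals → C:10, H:18, F:1, N:1, O:2.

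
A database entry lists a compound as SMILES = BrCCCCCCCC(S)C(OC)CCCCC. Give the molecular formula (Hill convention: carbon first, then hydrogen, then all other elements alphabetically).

C15H31BrOS

Walk through each heavy atom and fill implicit hydrogens from standard valence (C 4, N 3, O 2, S 2, halogen 1):
  atom 1: Br (halogen, monovalent) → 0 H
  atom 2: C, bond orders sum to 2 (valence 4) → 2 H
  atom 3: C, bond orders sum to 2 (valence 4) → 2 H
  atom 4: C, bond orders sum to 2 (valence 4) → 2 H
  atom 5: C, bond orders sum to 2 (valence 4) → 2 H
  atom 6: C, bond orders sum to 2 (valence 4) → 2 H
  atom 7: C, bond orders sum to 2 (valence 4) → 2 H
  atom 8: C, bond orders sum to 2 (valence 4) → 2 H
  atom 9: C, bond orders sum to 3 (valence 4) → 1 H
  atom 10: S, bond orders sum to 1 (valence 2) → 1 H
  atom 11: C, bond orders sum to 3 (valence 4) → 1 H
  atom 12: O, bond orders sum to 2 (valence 2) → 0 H
  atom 13: C, bond orders sum to 1 (valence 4) → 3 H
  atom 14: C, bond orders sum to 2 (valence 4) → 2 H
  atom 15: C, bond orders sum to 2 (valence 4) → 2 H
  atom 16: C, bond orders sum to 2 (valence 4) → 2 H
  atom 17: C, bond orders sum to 2 (valence 4) → 2 H
  atom 18: C, bond orders sum to 1 (valence 4) → 3 H
Totals → C:15, H:31, Br:1, O:1, S:1.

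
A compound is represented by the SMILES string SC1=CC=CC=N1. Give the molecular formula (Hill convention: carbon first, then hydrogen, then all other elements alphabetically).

C5H5NS

Walk through each heavy atom and fill implicit hydrogens from standard valence (C 4, N 3, O 2, S 2, halogen 1):
  atom 1: S, bond orders sum to 1 (valence 2) → 1 H
  atom 2: C, bond orders sum to 4 (valence 4) → 0 H
  atom 3: C, bond orders sum to 3 (valence 4) → 1 H
  atom 4: C, bond orders sum to 3 (valence 4) → 1 H
  atom 5: C, bond orders sum to 3 (valence 4) → 1 H
  atom 6: C, bond orders sum to 3 (valence 4) → 1 H
  atom 7: N, bond orders sum to 3 (valence 3) → 0 H
Totals → C:5, H:5, N:1, S:1.
In Hill order: C5H5NS.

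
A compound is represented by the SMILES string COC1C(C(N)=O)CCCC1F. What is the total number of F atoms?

1

Scan the SMILES for F atoms (remember two-letter symbols like Cl and Br are single atoms).
Fluorine count: 1.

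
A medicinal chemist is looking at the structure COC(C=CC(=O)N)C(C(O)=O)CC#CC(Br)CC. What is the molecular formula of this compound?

C13H18BrNO4

Walk through each heavy atom and fill implicit hydrogens from standard valence (C 4, N 3, O 2, S 2, halogen 1):
  atom 1: C, bond orders sum to 1 (valence 4) → 3 H
  atom 2: O, bond orders sum to 2 (valence 2) → 0 H
  atom 3: C, bond orders sum to 3 (valence 4) → 1 H
  atom 4: C, bond orders sum to 3 (valence 4) → 1 H
  atom 5: C, bond orders sum to 3 (valence 4) → 1 H
  atom 6: C, bond orders sum to 4 (valence 4) → 0 H
  atom 7: O, bond orders sum to 2 (valence 2) → 0 H
  atom 8: N, bond orders sum to 1 (valence 3) → 2 H
  atom 9: C, bond orders sum to 3 (valence 4) → 1 H
  atom 10: C, bond orders sum to 4 (valence 4) → 0 H
  atom 11: O, bond orders sum to 1 (valence 2) → 1 H
  atom 12: O, bond orders sum to 2 (valence 2) → 0 H
  atom 13: C, bond orders sum to 2 (valence 4) → 2 H
  atom 14: C, bond orders sum to 4 (valence 4) → 0 H
  atom 15: C, bond orders sum to 4 (valence 4) → 0 H
  atom 16: C, bond orders sum to 3 (valence 4) → 1 H
  atom 17: Br (halogen, monovalent) → 0 H
  atom 18: C, bond orders sum to 2 (valence 4) → 2 H
  atom 19: C, bond orders sum to 1 (valence 4) → 3 H
Totals → C:13, H:18, Br:1, N:1, O:4.
In Hill order: C13H18BrNO4.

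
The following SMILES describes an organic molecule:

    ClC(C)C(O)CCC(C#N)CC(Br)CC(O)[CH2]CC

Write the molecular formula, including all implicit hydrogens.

Walk through each heavy atom and fill implicit hydrogens from standard valence (C 4, N 3, O 2, S 2, halogen 1):
  atom 1: Cl (halogen, monovalent) → 0 H
  atom 2: C, bond orders sum to 3 (valence 4) → 1 H
  atom 3: C, bond orders sum to 1 (valence 4) → 3 H
  atom 4: C, bond orders sum to 3 (valence 4) → 1 H
  atom 5: O, bond orders sum to 1 (valence 2) → 1 H
  atom 6: C, bond orders sum to 2 (valence 4) → 2 H
  atom 7: C, bond orders sum to 2 (valence 4) → 2 H
  atom 8: C, bond orders sum to 3 (valence 4) → 1 H
  atom 9: C, bond orders sum to 4 (valence 4) → 0 H
  atom 10: N, bond orders sum to 3 (valence 3) → 0 H
  atom 11: C, bond orders sum to 2 (valence 4) → 2 H
  atom 12: C, bond orders sum to 3 (valence 4) → 1 H
  atom 13: Br (halogen, monovalent) → 0 H
  atom 14: C, bond orders sum to 2 (valence 4) → 2 H
  atom 15: C, bond orders sum to 3 (valence 4) → 1 H
  atom 16: O, bond orders sum to 1 (valence 2) → 1 H
  atom 17: C with explicit H count 2
  atom 18: C, bond orders sum to 2 (valence 4) → 2 H
  atom 19: C, bond orders sum to 1 (valence 4) → 3 H
Totals → C:14, H:25, Br:1, Cl:1, N:1, O:2.
In Hill order: C14H25BrClNO2.

C14H25BrClNO2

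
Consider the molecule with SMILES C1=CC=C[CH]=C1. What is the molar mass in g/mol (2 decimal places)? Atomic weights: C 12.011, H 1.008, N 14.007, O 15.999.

78.11 g/mol

First, the molecular formula is C6H6 (counting implicit H from valence).
  C: 6 × 12.011 = 72.066
  H: 6 × 1.008 = 6.048
Sum: 6×12.011 + 6×1.008 = 78.114 → 78.11 g/mol.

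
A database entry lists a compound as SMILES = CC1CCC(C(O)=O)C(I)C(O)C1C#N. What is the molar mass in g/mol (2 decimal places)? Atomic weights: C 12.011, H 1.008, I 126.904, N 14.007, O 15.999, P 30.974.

First, the molecular formula is C10H14INO3 (counting implicit H from valence).
  C: 10 × 12.011 = 120.110
  H: 14 × 1.008 = 14.112
  I: 1 × 126.904 = 126.904
  N: 1 × 14.007 = 14.007
  O: 3 × 15.999 = 47.997
Sum: 10×12.011 + 14×1.008 + 1×126.904 + 1×14.007 + 3×15.999 = 323.130 → 323.13 g/mol.

323.13 g/mol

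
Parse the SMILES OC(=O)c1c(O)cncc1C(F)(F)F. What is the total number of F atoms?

Scan the SMILES for F atoms (remember two-letter symbols like Cl and Br are single atoms).
Fluorine count: 3.

3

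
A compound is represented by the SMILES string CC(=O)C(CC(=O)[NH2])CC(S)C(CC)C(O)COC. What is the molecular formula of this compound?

Walk through each heavy atom and fill implicit hydrogens from standard valence (C 4, N 3, O 2, S 2, halogen 1):
  atom 1: C, bond orders sum to 1 (valence 4) → 3 H
  atom 2: C, bond orders sum to 4 (valence 4) → 0 H
  atom 3: O, bond orders sum to 2 (valence 2) → 0 H
  atom 4: C, bond orders sum to 3 (valence 4) → 1 H
  atom 5: C, bond orders sum to 2 (valence 4) → 2 H
  atom 6: C, bond orders sum to 4 (valence 4) → 0 H
  atom 7: O, bond orders sum to 2 (valence 2) → 0 H
  atom 8: N with explicit H count 2
  atom 9: C, bond orders sum to 2 (valence 4) → 2 H
  atom 10: C, bond orders sum to 3 (valence 4) → 1 H
  atom 11: S, bond orders sum to 1 (valence 2) → 1 H
  atom 12: C, bond orders sum to 3 (valence 4) → 1 H
  atom 13: C, bond orders sum to 2 (valence 4) → 2 H
  atom 14: C, bond orders sum to 1 (valence 4) → 3 H
  atom 15: C, bond orders sum to 3 (valence 4) → 1 H
  atom 16: O, bond orders sum to 1 (valence 2) → 1 H
  atom 17: C, bond orders sum to 2 (valence 4) → 2 H
  atom 18: O, bond orders sum to 2 (valence 2) → 0 H
  atom 19: C, bond orders sum to 1 (valence 4) → 3 H
Totals → C:13, H:25, N:1, O:4, S:1.
In Hill order: C13H25NO4S.

C13H25NO4S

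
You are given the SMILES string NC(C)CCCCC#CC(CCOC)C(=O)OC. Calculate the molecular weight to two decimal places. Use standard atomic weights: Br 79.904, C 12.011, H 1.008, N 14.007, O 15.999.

First, the molecular formula is C14H25NO3 (counting implicit H from valence).
  C: 14 × 12.011 = 168.154
  H: 25 × 1.008 = 25.200
  N: 1 × 14.007 = 14.007
  O: 3 × 15.999 = 47.997
Sum: 14×12.011 + 25×1.008 + 1×14.007 + 3×15.999 = 255.358 → 255.36 g/mol.

255.36 g/mol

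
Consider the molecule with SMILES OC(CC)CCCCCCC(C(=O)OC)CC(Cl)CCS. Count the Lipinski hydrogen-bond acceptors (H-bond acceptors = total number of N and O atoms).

N atoms: 0; O atoms: 3.
Lipinski HBA = 0 + 3 = 3.

3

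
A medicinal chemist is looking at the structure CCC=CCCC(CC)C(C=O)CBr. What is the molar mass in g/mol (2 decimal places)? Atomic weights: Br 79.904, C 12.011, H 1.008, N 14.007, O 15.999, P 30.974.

First, the molecular formula is C12H21BrO (counting implicit H from valence).
  Br: 1 × 79.904 = 79.904
  C: 12 × 12.011 = 144.132
  H: 21 × 1.008 = 21.168
  O: 1 × 15.999 = 15.999
Sum: 1×79.904 + 12×12.011 + 21×1.008 + 1×15.999 = 261.203 → 261.20 g/mol.

261.20 g/mol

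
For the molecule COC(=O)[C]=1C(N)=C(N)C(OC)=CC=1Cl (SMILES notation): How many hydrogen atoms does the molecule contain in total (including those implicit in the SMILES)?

11

Walk through each heavy atom and fill implicit hydrogens from standard valence (C 4, N 3, O 2, S 2, halogen 1):
  atom 1: C, bond orders sum to 1 (valence 4) → 3 H
  atom 2: O, bond orders sum to 2 (valence 2) → 0 H
  atom 3: C, bond orders sum to 4 (valence 4) → 0 H
  atom 4: O, bond orders sum to 2 (valence 2) → 0 H
  atom 5: C with explicit H count 0
  atom 6: C, bond orders sum to 4 (valence 4) → 0 H
  atom 7: N, bond orders sum to 1 (valence 3) → 2 H
  atom 8: C, bond orders sum to 4 (valence 4) → 0 H
  atom 9: N, bond orders sum to 1 (valence 3) → 2 H
  atom 10: C, bond orders sum to 4 (valence 4) → 0 H
  atom 11: O, bond orders sum to 2 (valence 2) → 0 H
  atom 12: C, bond orders sum to 1 (valence 4) → 3 H
  atom 13: C, bond orders sum to 3 (valence 4) → 1 H
  atom 14: C, bond orders sum to 4 (valence 4) → 0 H
  atom 15: Cl (halogen, monovalent) → 0 H
Total hydrogens: 11.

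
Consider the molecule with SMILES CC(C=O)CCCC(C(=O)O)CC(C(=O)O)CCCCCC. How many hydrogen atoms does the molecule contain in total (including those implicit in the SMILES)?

30

Walk through each heavy atom and fill implicit hydrogens from standard valence (C 4, N 3, O 2, S 2, halogen 1):
  atom 1: C, bond orders sum to 1 (valence 4) → 3 H
  atom 2: C, bond orders sum to 3 (valence 4) → 1 H
  atom 3: C, bond orders sum to 3 (valence 4) → 1 H
  atom 4: O, bond orders sum to 2 (valence 2) → 0 H
  atom 5: C, bond orders sum to 2 (valence 4) → 2 H
  atom 6: C, bond orders sum to 2 (valence 4) → 2 H
  atom 7: C, bond orders sum to 2 (valence 4) → 2 H
  atom 8: C, bond orders sum to 3 (valence 4) → 1 H
  atom 9: C, bond orders sum to 4 (valence 4) → 0 H
  atom 10: O, bond orders sum to 2 (valence 2) → 0 H
  atom 11: O, bond orders sum to 1 (valence 2) → 1 H
  atom 12: C, bond orders sum to 2 (valence 4) → 2 H
  atom 13: C, bond orders sum to 3 (valence 4) → 1 H
  atom 14: C, bond orders sum to 4 (valence 4) → 0 H
  atom 15: O, bond orders sum to 2 (valence 2) → 0 H
  atom 16: O, bond orders sum to 1 (valence 2) → 1 H
  atom 17: C, bond orders sum to 2 (valence 4) → 2 H
  atom 18: C, bond orders sum to 2 (valence 4) → 2 H
  atom 19: C, bond orders sum to 2 (valence 4) → 2 H
  atom 20: C, bond orders sum to 2 (valence 4) → 2 H
  atom 21: C, bond orders sum to 2 (valence 4) → 2 H
  atom 22: C, bond orders sum to 1 (valence 4) → 3 H
Total hydrogens: 30.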